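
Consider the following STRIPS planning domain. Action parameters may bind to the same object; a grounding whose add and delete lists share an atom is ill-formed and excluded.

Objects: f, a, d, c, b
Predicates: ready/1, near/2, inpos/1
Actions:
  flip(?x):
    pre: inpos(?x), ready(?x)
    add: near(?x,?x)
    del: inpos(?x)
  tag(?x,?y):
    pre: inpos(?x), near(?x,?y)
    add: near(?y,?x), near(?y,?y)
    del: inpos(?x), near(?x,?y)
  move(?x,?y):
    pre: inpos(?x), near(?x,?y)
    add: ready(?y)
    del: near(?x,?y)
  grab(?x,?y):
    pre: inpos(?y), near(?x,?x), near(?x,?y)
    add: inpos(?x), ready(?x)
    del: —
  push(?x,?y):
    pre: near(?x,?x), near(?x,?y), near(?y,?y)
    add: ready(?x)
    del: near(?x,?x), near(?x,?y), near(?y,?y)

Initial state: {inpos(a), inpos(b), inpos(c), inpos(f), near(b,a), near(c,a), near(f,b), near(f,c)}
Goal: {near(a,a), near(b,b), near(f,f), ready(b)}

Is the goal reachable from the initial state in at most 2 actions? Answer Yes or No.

1. tag(f,b)  →  {inpos(a), inpos(b), inpos(c), near(b,a), near(b,b), near(b,f), near(c,a), near(f,c)}
2. tag(c,a)  →  {inpos(a), inpos(b), near(a,a), near(a,c), near(b,a), near(b,b), near(b,f), near(f,c)}
3. tag(b,f)  →  {inpos(a), near(a,a), near(a,c), near(b,a), near(b,b), near(f,b), near(f,c), near(f,f)}
4. grab(b,a)  →  {inpos(a), inpos(b), near(a,a), near(a,c), near(b,a), near(b,b), near(f,b), near(f,c), near(f,f), ready(b)}
optimal plan length = 4; 4 > 2

No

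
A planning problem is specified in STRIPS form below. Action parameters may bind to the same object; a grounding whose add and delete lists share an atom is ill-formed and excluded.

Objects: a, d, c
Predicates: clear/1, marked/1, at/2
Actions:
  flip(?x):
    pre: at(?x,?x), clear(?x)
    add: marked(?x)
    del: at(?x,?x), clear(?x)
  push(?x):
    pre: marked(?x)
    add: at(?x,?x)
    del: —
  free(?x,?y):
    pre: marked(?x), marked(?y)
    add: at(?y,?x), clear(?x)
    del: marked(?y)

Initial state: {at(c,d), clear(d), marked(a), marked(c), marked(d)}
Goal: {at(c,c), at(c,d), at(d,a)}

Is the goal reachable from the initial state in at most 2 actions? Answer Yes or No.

1. push(c)  →  {at(c,c), at(c,d), clear(d), marked(a), marked(c), marked(d)}
2. free(a,d)  →  {at(c,c), at(c,d), at(d,a), clear(a), clear(d), marked(a), marked(c)}
optimal plan length = 2; 2 ≤ 2

Yes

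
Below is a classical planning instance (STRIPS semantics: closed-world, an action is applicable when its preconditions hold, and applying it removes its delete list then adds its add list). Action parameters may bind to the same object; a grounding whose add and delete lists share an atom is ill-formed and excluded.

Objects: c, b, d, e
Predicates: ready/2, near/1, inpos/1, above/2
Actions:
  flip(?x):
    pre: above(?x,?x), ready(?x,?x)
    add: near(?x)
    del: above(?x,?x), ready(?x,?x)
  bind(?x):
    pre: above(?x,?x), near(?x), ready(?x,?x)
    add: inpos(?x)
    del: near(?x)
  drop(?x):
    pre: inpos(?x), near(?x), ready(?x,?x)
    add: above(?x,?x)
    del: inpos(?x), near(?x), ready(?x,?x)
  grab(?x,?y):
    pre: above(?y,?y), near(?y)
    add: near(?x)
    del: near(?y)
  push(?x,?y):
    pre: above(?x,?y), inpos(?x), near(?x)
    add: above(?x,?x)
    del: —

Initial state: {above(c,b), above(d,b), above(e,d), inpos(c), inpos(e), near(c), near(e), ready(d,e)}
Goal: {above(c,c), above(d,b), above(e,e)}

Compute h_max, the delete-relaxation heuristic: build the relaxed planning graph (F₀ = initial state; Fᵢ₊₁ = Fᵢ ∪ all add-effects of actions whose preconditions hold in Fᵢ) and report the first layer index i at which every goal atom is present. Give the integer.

F0 = init (8 atoms)
F1 = F0 ∪ {above(c,c), above(e,e)}  (10 atoms)
goal ⊆ F1  ⇒  h_max = 1

1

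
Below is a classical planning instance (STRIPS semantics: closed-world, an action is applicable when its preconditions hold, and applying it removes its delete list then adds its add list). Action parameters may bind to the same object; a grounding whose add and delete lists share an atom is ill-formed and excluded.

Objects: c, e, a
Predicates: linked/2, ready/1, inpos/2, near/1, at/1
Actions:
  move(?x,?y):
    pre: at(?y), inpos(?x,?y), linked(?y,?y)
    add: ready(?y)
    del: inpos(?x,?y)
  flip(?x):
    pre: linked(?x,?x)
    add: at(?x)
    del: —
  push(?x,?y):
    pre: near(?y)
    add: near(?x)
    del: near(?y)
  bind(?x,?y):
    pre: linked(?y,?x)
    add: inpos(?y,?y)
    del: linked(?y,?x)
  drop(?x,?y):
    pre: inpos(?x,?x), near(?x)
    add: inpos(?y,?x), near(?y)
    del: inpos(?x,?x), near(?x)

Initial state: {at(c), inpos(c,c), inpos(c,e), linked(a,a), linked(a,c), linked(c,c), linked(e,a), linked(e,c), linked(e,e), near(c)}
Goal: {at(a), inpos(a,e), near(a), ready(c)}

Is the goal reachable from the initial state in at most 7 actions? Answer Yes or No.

Yes

1. move(c,c)  →  {at(c), inpos(c,e), linked(a,a), linked(a,c), linked(c,c), linked(e,a), linked(e,c), linked(e,e), near(c), ready(c)}
2. flip(a)  →  {at(a), at(c), inpos(c,e), linked(a,a), linked(a,c), linked(c,c), linked(e,a), linked(e,c), linked(e,e), near(c), ready(c)}
3. push(e,c)  →  {at(a), at(c), inpos(c,e), linked(a,a), linked(a,c), linked(c,c), linked(e,a), linked(e,c), linked(e,e), near(e), ready(c)}
4. bind(c,e)  →  {at(a), at(c), inpos(c,e), inpos(e,e), linked(a,a), linked(a,c), linked(c,c), linked(e,a), linked(e,e), near(e), ready(c)}
5. drop(e,a)  →  {at(a), at(c), inpos(a,e), inpos(c,e), linked(a,a), linked(a,c), linked(c,c), linked(e,a), linked(e,e), near(a), ready(c)}
optimal plan length = 5; 5 ≤ 7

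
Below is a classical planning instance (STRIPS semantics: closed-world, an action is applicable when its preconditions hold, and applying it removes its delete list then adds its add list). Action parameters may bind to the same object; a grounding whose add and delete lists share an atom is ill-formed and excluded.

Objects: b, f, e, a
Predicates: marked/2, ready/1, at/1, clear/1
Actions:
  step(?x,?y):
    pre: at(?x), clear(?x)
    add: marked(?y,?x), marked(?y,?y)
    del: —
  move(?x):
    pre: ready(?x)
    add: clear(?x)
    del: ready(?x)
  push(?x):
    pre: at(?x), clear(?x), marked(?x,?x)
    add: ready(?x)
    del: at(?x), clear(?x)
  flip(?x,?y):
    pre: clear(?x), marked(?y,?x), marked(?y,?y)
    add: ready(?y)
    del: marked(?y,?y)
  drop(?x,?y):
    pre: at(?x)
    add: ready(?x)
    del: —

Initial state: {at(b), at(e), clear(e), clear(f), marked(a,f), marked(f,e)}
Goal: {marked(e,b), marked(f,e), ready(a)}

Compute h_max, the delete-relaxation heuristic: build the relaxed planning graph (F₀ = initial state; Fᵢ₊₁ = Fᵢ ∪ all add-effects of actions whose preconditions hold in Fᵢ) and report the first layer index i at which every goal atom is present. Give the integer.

3

F0 = init (6 atoms)
F1 = F0 ∪ {marked(a,a), marked(a,e), marked(b,b), marked(b,e), marked(e,e), marked(f,f), ready(b), ready(e)}  (14 atoms)
F2 = F1 ∪ {clear(b), ready(a), ready(f)}  (17 atoms)
F3 = F2 ∪ {clear(a), marked(a,b), marked(e,b), marked(f,b)}  (21 atoms)
goal ⊆ F3  ⇒  h_max = 3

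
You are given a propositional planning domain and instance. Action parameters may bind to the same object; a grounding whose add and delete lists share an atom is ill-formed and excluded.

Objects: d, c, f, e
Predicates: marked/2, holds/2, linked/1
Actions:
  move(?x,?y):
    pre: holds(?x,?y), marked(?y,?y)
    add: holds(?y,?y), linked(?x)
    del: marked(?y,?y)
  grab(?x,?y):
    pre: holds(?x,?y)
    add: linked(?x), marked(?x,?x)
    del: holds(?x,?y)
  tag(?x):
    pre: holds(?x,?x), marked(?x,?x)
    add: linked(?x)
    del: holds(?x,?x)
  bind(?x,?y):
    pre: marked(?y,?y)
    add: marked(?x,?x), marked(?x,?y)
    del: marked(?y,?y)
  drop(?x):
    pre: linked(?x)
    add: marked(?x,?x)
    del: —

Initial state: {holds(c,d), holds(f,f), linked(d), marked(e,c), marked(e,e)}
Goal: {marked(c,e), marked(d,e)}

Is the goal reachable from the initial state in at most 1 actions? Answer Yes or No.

1. bind(d,e)  →  {holds(c,d), holds(f,f), linked(d), marked(d,d), marked(d,e), marked(e,c)}
2. bind(e,d)  →  {holds(c,d), holds(f,f), linked(d), marked(d,e), marked(e,c), marked(e,d), marked(e,e)}
3. bind(c,e)  →  {holds(c,d), holds(f,f), linked(d), marked(c,c), marked(c,e), marked(d,e), marked(e,c), marked(e,d)}
optimal plan length = 3; 3 > 1

No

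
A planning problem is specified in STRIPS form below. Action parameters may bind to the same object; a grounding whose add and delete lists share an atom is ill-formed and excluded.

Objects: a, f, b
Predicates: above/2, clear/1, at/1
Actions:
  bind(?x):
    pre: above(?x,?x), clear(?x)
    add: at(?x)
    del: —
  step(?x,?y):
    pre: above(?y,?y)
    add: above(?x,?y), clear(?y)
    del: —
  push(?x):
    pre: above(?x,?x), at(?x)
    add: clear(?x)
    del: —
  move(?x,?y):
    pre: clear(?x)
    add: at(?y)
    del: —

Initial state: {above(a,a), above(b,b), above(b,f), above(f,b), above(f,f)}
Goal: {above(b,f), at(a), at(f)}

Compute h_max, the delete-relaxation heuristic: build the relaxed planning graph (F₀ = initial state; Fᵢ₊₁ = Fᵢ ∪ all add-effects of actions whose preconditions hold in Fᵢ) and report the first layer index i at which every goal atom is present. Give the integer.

F0 = init (5 atoms)
F1 = F0 ∪ {above(a,b), above(a,f), above(b,a), above(f,a), clear(a), clear(b), clear(f)}  (12 atoms)
F2 = F1 ∪ {at(a), at(b), at(f)}  (15 atoms)
goal ⊆ F2  ⇒  h_max = 2

2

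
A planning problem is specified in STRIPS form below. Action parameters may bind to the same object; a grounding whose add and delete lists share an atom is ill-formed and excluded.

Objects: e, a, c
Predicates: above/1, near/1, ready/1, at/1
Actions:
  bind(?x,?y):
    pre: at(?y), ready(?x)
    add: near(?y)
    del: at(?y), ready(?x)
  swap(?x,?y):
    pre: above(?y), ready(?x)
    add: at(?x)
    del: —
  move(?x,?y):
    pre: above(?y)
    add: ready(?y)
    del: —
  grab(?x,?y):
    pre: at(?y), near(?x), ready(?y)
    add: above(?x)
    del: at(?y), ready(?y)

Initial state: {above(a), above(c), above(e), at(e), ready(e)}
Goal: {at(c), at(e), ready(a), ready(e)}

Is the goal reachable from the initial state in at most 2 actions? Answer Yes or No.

1. move(e,a)  →  {above(a), above(c), above(e), at(e), ready(a), ready(e)}
2. move(e,c)  →  {above(a), above(c), above(e), at(e), ready(a), ready(c), ready(e)}
3. swap(c,e)  →  {above(a), above(c), above(e), at(c), at(e), ready(a), ready(c), ready(e)}
optimal plan length = 3; 3 > 2

No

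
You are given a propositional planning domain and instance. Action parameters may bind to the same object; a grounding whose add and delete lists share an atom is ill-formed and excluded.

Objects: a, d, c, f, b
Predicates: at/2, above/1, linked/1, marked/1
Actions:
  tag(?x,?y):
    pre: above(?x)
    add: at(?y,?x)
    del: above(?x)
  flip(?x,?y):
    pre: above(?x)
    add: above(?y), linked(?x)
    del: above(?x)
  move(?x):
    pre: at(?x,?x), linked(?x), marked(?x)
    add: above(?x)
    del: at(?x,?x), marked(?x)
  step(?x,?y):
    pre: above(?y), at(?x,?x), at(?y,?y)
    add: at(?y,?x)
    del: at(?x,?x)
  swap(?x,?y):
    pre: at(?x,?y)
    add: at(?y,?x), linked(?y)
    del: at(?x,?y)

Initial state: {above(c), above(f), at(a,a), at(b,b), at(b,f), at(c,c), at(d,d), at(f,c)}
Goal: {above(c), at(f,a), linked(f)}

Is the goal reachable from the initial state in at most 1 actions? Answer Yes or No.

No

1. tag(f,a)  →  {above(c), at(a,a), at(a,f), at(b,b), at(b,f), at(c,c), at(d,d), at(f,c)}
2. swap(a,f)  →  {above(c), at(a,a), at(b,b), at(b,f), at(c,c), at(d,d), at(f,a), at(f,c), linked(f)}
optimal plan length = 2; 2 > 1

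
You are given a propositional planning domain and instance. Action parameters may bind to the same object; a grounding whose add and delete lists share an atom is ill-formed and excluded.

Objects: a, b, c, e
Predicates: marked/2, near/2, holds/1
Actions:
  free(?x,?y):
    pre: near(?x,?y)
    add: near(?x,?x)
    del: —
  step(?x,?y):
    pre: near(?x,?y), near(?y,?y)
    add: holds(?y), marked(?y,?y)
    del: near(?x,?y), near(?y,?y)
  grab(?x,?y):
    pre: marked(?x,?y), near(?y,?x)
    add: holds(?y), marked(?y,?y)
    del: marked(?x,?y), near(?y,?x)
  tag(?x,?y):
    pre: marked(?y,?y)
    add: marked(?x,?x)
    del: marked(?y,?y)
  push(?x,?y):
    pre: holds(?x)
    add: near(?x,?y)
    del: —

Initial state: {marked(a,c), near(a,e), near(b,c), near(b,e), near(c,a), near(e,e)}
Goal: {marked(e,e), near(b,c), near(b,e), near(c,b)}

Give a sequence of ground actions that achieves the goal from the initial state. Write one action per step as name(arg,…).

step(a,e); grab(a,c); push(c,b)

1. step(a,e)  →  {holds(e), marked(a,c), marked(e,e), near(b,c), near(b,e), near(c,a)}
2. grab(a,c)  →  {holds(c), holds(e), marked(c,c), marked(e,e), near(b,c), near(b,e)}
3. push(c,b)  →  {holds(c), holds(e), marked(c,c), marked(e,e), near(b,c), near(b,e), near(c,b)}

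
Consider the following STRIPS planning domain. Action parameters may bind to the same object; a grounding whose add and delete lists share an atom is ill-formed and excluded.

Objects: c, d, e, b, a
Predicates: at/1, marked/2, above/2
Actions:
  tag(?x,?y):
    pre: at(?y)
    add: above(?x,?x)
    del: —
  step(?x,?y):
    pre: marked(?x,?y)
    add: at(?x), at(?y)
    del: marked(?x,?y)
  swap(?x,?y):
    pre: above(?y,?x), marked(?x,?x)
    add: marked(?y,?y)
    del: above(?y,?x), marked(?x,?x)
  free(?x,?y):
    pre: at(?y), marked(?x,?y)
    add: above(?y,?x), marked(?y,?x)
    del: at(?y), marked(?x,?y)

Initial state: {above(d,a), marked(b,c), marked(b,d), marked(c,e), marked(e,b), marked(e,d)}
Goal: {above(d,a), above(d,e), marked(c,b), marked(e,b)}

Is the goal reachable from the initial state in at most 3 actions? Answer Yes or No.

1. step(c,e)  →  {above(d,a), at(c), at(e), marked(b,c), marked(b,d), marked(e,b), marked(e,d)}
2. step(b,d)  →  {above(d,a), at(b), at(c), at(d), at(e), marked(b,c), marked(e,b), marked(e,d)}
3. free(e,d)  →  {above(d,a), above(d,e), at(b), at(c), at(e), marked(b,c), marked(d,e), marked(e,b)}
4. free(b,c)  →  {above(c,b), above(d,a), above(d,e), at(b), at(e), marked(c,b), marked(d,e), marked(e,b)}
optimal plan length = 4; 4 > 3

No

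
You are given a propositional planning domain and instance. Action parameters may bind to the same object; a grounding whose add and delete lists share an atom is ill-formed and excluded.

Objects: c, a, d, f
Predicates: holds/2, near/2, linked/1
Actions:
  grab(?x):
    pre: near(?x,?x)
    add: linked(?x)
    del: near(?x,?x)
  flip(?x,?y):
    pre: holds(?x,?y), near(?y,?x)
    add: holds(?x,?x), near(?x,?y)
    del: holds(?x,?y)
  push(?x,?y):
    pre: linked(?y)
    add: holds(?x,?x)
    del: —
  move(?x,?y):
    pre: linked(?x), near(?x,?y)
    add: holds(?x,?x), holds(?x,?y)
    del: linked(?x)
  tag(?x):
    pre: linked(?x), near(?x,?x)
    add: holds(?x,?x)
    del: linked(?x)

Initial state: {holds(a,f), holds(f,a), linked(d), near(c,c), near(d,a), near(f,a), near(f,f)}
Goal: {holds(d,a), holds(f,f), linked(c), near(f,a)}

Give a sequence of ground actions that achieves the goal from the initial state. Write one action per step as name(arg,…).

1. grab(c)  →  {holds(a,f), holds(f,a), linked(c), linked(d), near(d,a), near(f,a), near(f,f)}
2. push(f,c)  →  {holds(a,f), holds(f,a), holds(f,f), linked(c), linked(d), near(d,a), near(f,a), near(f,f)}
3. move(d,a)  →  {holds(a,f), holds(d,a), holds(d,d), holds(f,a), holds(f,f), linked(c), near(d,a), near(f,a), near(f,f)}

grab(c); push(f,c); move(d,a)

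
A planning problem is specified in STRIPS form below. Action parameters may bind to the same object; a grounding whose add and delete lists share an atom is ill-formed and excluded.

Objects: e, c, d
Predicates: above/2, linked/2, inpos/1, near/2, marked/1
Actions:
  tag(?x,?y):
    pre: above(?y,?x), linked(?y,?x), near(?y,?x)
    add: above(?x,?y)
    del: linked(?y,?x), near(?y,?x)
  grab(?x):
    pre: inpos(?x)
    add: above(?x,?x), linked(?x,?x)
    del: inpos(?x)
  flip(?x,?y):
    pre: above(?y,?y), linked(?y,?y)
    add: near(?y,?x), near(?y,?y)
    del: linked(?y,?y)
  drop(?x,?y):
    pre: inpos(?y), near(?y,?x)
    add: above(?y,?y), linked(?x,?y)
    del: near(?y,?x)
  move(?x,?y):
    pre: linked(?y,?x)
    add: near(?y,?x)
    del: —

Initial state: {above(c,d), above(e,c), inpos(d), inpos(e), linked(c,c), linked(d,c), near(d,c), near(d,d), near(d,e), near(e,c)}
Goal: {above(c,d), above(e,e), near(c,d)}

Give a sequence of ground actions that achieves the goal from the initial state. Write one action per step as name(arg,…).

1. grab(e)  →  {above(c,d), above(e,c), above(e,e), inpos(d), linked(c,c), linked(d,c), linked(e,e), near(d,c), near(d,d), near(d,e), near(e,c)}
2. drop(c,d)  →  {above(c,d), above(d,d), above(e,c), above(e,e), inpos(d), linked(c,c), linked(c,d), linked(d,c), linked(e,e), near(d,d), near(d,e), near(e,c)}
3. move(d,c)  →  {above(c,d), above(d,d), above(e,c), above(e,e), inpos(d), linked(c,c), linked(c,d), linked(d,c), linked(e,e), near(c,d), near(d,d), near(d,e), near(e,c)}

grab(e); drop(c,d); move(d,c)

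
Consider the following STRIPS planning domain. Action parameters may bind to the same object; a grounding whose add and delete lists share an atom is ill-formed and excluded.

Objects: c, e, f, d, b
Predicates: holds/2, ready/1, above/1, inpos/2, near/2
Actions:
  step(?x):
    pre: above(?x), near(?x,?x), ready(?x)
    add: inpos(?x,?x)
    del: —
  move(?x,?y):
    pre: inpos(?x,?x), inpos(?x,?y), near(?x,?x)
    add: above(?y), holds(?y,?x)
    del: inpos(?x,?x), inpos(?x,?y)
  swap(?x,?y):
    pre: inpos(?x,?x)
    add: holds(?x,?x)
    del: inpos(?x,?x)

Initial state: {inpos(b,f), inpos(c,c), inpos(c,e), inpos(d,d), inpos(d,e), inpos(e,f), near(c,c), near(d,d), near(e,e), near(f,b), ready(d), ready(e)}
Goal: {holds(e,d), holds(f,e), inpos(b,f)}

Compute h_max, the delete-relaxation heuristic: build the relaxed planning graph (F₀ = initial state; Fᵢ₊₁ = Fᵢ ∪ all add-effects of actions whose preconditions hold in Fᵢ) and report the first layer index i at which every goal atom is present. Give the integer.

3

F0 = init (12 atoms)
F1 = F0 ∪ {above(c), above(d), above(e), holds(c,c), holds(d,d), holds(e,c), holds(e,d)}  (19 atoms)
F2 = F1 ∪ {inpos(e,e)}  (20 atoms)
F3 = F2 ∪ {above(f), holds(e,e), holds(f,e)}  (23 atoms)
goal ⊆ F3  ⇒  h_max = 3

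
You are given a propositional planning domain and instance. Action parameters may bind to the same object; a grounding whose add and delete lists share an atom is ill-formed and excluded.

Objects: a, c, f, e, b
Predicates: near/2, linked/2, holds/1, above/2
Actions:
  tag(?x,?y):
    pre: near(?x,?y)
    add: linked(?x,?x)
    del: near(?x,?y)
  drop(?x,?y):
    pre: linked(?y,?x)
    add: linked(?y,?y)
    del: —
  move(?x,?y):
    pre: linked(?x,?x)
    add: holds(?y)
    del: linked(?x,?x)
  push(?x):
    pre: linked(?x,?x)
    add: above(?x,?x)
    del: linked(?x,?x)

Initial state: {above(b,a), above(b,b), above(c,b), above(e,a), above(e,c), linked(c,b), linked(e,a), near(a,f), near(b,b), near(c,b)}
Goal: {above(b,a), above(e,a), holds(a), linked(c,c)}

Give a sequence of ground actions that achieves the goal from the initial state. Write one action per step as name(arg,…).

1. tag(a,f)  →  {above(b,a), above(b,b), above(c,b), above(e,a), above(e,c), linked(a,a), linked(c,b), linked(e,a), near(b,b), near(c,b)}
2. tag(c,b)  →  {above(b,a), above(b,b), above(c,b), above(e,a), above(e,c), linked(a,a), linked(c,b), linked(c,c), linked(e,a), near(b,b)}
3. move(a,a)  →  {above(b,a), above(b,b), above(c,b), above(e,a), above(e,c), holds(a), linked(c,b), linked(c,c), linked(e,a), near(b,b)}

tag(a,f); tag(c,b); move(a,a)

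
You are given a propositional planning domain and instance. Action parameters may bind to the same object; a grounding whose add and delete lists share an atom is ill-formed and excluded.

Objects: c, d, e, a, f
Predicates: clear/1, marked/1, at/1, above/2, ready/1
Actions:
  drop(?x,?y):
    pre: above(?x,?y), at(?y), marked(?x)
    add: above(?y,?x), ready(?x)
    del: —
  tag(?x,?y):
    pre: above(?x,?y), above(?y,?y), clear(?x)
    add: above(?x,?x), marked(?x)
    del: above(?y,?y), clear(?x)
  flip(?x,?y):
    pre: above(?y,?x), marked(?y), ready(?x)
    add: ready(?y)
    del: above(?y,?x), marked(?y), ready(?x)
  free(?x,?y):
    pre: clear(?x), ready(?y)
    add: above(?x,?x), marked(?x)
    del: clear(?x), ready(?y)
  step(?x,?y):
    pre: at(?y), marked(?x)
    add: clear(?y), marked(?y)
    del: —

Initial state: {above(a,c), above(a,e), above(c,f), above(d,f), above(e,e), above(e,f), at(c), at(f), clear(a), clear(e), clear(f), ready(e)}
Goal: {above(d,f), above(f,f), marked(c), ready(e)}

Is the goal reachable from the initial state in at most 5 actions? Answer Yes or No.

1. tag(a,e)  →  {above(a,a), above(a,c), above(a,e), above(c,f), above(d,f), above(e,f), at(c), at(f), clear(e), clear(f), marked(a), ready(e)}
2. drop(a,c)  →  {above(a,a), above(a,c), above(a,e), above(c,a), above(c,f), above(d,f), above(e,f), at(c), at(f), clear(e), clear(f), marked(a), ready(a), ready(e)}
3. free(f,a)  →  {above(a,a), above(a,c), above(a,e), above(c,a), above(c,f), above(d,f), above(e,f), above(f,f), at(c), at(f), clear(e), marked(a), marked(f), ready(e)}
4. step(a,c)  →  {above(a,a), above(a,c), above(a,e), above(c,a), above(c,f), above(d,f), above(e,f), above(f,f), at(c), at(f), clear(c), clear(e), marked(a), marked(c), marked(f), ready(e)}
optimal plan length = 4; 4 ≤ 5

Yes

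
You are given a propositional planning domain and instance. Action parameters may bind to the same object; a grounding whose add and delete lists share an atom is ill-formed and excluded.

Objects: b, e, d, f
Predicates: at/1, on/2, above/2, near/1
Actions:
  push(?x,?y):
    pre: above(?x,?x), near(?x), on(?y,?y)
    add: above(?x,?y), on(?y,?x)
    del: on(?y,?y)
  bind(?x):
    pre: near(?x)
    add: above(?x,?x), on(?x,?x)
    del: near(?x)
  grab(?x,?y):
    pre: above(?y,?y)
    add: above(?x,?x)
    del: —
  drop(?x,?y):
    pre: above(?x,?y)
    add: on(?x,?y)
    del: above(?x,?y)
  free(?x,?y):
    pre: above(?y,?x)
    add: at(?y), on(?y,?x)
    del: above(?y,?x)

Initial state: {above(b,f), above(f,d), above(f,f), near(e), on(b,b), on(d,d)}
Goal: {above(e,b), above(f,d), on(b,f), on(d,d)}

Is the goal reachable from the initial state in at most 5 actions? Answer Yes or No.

Yes

1. grab(e,f)  →  {above(b,f), above(e,e), above(f,d), above(f,f), near(e), on(b,b), on(d,d)}
2. push(e,b)  →  {above(b,f), above(e,b), above(e,e), above(f,d), above(f,f), near(e), on(b,e), on(d,d)}
3. drop(b,f)  →  {above(e,b), above(e,e), above(f,d), above(f,f), near(e), on(b,e), on(b,f), on(d,d)}
optimal plan length = 3; 3 ≤ 5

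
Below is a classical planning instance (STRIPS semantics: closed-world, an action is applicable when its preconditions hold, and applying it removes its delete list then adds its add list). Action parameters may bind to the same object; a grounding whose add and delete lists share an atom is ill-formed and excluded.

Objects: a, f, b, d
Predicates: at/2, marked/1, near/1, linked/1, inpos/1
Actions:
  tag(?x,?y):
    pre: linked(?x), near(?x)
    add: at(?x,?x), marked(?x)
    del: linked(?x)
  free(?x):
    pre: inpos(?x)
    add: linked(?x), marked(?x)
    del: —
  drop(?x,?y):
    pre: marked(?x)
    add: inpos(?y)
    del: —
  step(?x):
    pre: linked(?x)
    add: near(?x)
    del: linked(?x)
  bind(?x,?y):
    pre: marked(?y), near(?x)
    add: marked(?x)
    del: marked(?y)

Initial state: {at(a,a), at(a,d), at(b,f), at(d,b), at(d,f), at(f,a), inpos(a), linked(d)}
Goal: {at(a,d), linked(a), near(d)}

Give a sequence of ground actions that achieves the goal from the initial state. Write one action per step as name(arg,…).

1. free(a)  →  {at(a,a), at(a,d), at(b,f), at(d,b), at(d,f), at(f,a), inpos(a), linked(a), linked(d), marked(a)}
2. step(d)  →  {at(a,a), at(a,d), at(b,f), at(d,b), at(d,f), at(f,a), inpos(a), linked(a), marked(a), near(d)}

free(a); step(d)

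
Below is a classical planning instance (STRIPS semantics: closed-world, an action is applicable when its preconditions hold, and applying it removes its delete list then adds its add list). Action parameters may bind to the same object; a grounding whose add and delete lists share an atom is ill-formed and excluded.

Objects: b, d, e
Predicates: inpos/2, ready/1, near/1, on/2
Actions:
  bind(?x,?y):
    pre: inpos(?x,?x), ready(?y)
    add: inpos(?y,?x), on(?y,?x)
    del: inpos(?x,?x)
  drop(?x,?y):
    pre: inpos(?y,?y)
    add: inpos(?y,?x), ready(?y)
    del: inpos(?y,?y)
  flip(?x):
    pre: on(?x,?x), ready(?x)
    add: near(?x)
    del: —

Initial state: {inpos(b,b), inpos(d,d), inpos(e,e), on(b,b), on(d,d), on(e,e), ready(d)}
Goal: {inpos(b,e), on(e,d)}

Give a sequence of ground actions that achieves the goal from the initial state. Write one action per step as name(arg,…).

1. drop(b,e)  →  {inpos(b,b), inpos(d,d), inpos(e,b), on(b,b), on(d,d), on(e,e), ready(d), ready(e)}
2. bind(d,e)  →  {inpos(b,b), inpos(e,b), inpos(e,d), on(b,b), on(d,d), on(e,d), on(e,e), ready(d), ready(e)}
3. drop(e,b)  →  {inpos(b,e), inpos(e,b), inpos(e,d), on(b,b), on(d,d), on(e,d), on(e,e), ready(b), ready(d), ready(e)}

drop(b,e); bind(d,e); drop(e,b)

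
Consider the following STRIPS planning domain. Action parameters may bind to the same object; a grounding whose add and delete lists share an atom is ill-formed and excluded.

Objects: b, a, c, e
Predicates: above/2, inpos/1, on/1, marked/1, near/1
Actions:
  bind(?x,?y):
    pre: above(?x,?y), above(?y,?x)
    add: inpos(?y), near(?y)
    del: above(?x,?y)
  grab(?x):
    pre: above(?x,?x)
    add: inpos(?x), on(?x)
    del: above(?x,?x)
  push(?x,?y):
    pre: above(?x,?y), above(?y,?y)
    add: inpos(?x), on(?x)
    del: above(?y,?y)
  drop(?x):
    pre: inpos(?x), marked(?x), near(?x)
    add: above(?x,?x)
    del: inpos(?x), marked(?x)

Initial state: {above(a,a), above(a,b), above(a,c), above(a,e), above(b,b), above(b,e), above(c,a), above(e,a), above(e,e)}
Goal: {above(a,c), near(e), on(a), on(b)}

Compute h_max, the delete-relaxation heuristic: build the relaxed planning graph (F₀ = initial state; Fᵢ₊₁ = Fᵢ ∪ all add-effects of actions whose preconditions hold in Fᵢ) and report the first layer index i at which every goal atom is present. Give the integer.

F0 = init (9 atoms)
F1 = F0 ∪ {inpos(a), inpos(b), inpos(c), inpos(e), near(a), near(b), near(c), near(e), on(a), on(b), on(c), on(e)}  (21 atoms)
goal ⊆ F1  ⇒  h_max = 1

1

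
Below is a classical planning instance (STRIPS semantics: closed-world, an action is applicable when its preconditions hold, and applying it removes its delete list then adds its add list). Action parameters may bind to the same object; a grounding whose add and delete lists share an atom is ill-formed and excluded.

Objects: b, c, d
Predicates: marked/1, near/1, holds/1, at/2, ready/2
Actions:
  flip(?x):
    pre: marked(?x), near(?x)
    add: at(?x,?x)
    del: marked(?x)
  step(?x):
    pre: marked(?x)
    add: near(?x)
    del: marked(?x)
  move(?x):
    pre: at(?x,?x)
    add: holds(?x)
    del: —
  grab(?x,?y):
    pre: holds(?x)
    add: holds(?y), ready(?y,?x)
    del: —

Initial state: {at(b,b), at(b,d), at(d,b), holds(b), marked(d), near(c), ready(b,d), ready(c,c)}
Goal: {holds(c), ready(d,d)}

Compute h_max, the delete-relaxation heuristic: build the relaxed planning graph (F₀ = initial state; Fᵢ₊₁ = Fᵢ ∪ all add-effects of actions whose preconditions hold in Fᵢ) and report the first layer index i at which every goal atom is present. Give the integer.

F0 = init (8 atoms)
F1 = F0 ∪ {holds(c), holds(d), near(d), ready(b,b), ready(c,b), ready(d,b)}  (14 atoms)
F2 = F1 ∪ {at(d,d), ready(b,c), ready(c,d), ready(d,c), ready(d,d)}  (19 atoms)
goal ⊆ F2  ⇒  h_max = 2

2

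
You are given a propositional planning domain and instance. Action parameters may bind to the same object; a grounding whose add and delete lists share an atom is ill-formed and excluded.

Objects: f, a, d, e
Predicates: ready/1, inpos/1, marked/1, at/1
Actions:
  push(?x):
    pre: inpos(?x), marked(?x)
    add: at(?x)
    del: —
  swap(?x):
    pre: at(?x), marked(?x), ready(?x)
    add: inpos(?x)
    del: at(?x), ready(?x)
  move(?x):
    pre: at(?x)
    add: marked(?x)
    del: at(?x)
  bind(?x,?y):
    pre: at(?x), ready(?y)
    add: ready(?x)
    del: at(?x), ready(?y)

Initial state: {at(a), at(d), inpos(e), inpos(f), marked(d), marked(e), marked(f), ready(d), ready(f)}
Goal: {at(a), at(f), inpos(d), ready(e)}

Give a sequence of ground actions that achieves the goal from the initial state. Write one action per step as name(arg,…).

1. push(f)  →  {at(a), at(d), at(f), inpos(e), inpos(f), marked(d), marked(e), marked(f), ready(d), ready(f)}
2. push(e)  →  {at(a), at(d), at(e), at(f), inpos(e), inpos(f), marked(d), marked(e), marked(f), ready(d), ready(f)}
3. swap(d)  →  {at(a), at(e), at(f), inpos(d), inpos(e), inpos(f), marked(d), marked(e), marked(f), ready(f)}
4. bind(e,f)  →  {at(a), at(f), inpos(d), inpos(e), inpos(f), marked(d), marked(e), marked(f), ready(e)}

push(f); push(e); swap(d); bind(e,f)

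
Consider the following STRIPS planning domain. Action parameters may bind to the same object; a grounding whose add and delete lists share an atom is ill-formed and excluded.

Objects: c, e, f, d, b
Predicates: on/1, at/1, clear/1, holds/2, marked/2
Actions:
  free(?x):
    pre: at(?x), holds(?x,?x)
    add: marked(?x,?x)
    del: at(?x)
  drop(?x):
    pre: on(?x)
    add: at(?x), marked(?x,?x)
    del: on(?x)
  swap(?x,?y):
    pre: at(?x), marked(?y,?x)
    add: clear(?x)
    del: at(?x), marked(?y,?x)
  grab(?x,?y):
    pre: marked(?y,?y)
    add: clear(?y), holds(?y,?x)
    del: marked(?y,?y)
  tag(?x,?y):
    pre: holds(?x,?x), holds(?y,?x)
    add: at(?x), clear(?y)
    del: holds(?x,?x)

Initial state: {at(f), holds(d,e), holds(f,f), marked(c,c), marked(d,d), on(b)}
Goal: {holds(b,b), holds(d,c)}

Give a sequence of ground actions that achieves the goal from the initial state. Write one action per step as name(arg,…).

1. drop(b)  →  {at(b), at(f), holds(d,e), holds(f,f), marked(b,b), marked(c,c), marked(d,d)}
2. grab(c,d)  →  {at(b), at(f), clear(d), holds(d,c), holds(d,e), holds(f,f), marked(b,b), marked(c,c)}
3. grab(b,b)  →  {at(b), at(f), clear(b), clear(d), holds(b,b), holds(d,c), holds(d,e), holds(f,f), marked(c,c)}

drop(b); grab(c,d); grab(b,b)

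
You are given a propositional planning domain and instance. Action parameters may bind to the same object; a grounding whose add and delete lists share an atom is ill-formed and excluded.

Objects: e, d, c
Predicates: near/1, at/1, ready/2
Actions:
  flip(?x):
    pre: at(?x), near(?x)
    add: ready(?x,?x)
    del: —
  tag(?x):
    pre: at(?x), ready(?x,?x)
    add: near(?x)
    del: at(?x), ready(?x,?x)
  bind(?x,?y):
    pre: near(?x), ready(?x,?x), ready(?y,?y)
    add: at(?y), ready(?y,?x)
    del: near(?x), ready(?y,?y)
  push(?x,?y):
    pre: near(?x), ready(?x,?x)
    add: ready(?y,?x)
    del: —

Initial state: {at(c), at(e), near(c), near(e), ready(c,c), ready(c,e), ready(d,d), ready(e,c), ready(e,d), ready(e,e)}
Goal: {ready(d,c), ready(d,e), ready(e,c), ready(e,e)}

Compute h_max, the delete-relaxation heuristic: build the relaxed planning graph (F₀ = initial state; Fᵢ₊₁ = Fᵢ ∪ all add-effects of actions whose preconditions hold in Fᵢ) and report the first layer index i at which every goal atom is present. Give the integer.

F0 = init (10 atoms)
F1 = F0 ∪ {at(d), ready(d,c), ready(d,e)}  (13 atoms)
goal ⊆ F1  ⇒  h_max = 1

1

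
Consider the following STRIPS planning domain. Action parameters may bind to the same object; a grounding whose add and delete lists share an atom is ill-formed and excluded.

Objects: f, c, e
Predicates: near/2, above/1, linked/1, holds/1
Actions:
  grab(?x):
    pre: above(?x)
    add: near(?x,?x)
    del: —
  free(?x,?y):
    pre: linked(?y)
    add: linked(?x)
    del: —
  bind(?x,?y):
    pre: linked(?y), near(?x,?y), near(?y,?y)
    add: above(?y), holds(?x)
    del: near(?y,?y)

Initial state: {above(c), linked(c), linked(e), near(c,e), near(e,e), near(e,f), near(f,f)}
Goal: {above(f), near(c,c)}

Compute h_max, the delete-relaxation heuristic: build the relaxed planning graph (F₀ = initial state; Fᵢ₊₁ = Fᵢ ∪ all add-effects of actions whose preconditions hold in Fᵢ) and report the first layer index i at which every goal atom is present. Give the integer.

F0 = init (7 atoms)
F1 = F0 ∪ {above(e), holds(c), holds(e), linked(f), near(c,c)}  (12 atoms)
F2 = F1 ∪ {above(f), holds(f)}  (14 atoms)
goal ⊆ F2  ⇒  h_max = 2

2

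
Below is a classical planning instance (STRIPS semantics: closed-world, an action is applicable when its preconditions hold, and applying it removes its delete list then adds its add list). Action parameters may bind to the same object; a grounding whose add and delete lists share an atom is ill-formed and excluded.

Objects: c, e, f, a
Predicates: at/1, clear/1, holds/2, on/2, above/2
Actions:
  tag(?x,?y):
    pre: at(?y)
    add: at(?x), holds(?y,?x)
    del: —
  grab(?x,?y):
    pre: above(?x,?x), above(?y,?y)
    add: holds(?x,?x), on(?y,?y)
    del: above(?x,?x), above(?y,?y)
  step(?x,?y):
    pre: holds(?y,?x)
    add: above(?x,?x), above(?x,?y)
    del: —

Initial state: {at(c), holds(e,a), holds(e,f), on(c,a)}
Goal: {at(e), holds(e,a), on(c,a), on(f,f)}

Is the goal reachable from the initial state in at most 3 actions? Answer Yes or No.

Yes

1. tag(e,c)  →  {at(c), at(e), holds(c,e), holds(e,a), holds(e,f), on(c,a)}
2. step(f,e)  →  {above(f,e), above(f,f), at(c), at(e), holds(c,e), holds(e,a), holds(e,f), on(c,a)}
3. grab(f,f)  →  {above(f,e), at(c), at(e), holds(c,e), holds(e,a), holds(e,f), holds(f,f), on(c,a), on(f,f)}
optimal plan length = 3; 3 ≤ 3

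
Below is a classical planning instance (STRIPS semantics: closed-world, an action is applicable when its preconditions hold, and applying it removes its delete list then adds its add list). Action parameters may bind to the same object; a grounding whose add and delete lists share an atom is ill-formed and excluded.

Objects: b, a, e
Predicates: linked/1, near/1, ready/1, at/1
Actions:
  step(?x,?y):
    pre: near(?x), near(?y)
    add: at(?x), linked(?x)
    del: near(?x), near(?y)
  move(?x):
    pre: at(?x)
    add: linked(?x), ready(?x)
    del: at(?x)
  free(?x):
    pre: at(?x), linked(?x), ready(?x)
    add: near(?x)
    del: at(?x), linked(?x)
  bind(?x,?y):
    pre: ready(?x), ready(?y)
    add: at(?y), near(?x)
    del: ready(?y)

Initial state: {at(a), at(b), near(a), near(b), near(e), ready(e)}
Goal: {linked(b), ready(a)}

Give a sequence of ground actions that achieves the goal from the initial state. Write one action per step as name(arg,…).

step(b,b); move(a)

1. step(b,b)  →  {at(a), at(b), linked(b), near(a), near(e), ready(e)}
2. move(a)  →  {at(b), linked(a), linked(b), near(a), near(e), ready(a), ready(e)}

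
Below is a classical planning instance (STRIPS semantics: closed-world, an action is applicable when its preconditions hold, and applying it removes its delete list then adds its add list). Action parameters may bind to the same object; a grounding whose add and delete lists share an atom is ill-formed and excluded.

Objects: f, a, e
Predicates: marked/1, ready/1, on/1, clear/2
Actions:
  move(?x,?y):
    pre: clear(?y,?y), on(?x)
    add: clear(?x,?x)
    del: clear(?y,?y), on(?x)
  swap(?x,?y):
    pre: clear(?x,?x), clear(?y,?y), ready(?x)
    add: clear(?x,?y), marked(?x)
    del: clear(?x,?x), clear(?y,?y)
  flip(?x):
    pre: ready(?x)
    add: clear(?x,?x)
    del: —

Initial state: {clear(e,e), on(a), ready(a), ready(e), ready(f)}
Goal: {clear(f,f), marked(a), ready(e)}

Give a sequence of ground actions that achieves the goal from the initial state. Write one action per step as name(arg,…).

flip(f); flip(a); swap(a,e)

1. flip(f)  →  {clear(e,e), clear(f,f), on(a), ready(a), ready(e), ready(f)}
2. flip(a)  →  {clear(a,a), clear(e,e), clear(f,f), on(a), ready(a), ready(e), ready(f)}
3. swap(a,e)  →  {clear(a,e), clear(f,f), marked(a), on(a), ready(a), ready(e), ready(f)}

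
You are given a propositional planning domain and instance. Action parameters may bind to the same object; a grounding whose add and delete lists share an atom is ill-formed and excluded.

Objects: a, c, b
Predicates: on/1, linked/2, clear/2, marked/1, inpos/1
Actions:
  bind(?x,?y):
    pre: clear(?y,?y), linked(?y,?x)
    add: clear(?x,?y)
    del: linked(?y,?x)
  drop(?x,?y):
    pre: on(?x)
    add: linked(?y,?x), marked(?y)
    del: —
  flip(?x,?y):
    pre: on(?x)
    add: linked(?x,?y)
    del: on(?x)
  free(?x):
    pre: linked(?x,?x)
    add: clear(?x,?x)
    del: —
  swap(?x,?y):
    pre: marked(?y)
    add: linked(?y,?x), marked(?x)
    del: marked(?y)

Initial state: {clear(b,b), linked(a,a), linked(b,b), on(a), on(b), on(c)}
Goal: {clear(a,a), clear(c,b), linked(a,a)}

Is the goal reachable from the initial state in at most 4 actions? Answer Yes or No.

Yes

1. drop(c,b)  →  {clear(b,b), linked(a,a), linked(b,b), linked(b,c), marked(b), on(a), on(b), on(c)}
2. bind(c,b)  →  {clear(b,b), clear(c,b), linked(a,a), linked(b,b), marked(b), on(a), on(b), on(c)}
3. free(a)  →  {clear(a,a), clear(b,b), clear(c,b), linked(a,a), linked(b,b), marked(b), on(a), on(b), on(c)}
optimal plan length = 3; 3 ≤ 4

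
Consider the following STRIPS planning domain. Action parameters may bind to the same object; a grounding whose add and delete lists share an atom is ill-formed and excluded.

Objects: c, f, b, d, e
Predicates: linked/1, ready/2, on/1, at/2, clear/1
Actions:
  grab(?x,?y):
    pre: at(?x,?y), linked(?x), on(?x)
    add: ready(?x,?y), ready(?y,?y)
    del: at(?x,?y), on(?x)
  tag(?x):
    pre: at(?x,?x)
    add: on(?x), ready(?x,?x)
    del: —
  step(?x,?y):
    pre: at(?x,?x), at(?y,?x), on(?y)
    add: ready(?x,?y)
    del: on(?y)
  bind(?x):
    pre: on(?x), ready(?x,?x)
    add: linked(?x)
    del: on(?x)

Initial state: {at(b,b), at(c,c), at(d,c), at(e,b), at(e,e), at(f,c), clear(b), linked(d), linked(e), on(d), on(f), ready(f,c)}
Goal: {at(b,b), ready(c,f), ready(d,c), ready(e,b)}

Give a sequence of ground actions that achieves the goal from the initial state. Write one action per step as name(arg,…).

grab(d,c); tag(e); grab(e,b); step(c,f)

1. grab(d,c)  →  {at(b,b), at(c,c), at(e,b), at(e,e), at(f,c), clear(b), linked(d), linked(e), on(f), ready(c,c), ready(d,c), ready(f,c)}
2. tag(e)  →  {at(b,b), at(c,c), at(e,b), at(e,e), at(f,c), clear(b), linked(d), linked(e), on(e), on(f), ready(c,c), ready(d,c), ready(e,e), ready(f,c)}
3. grab(e,b)  →  {at(b,b), at(c,c), at(e,e), at(f,c), clear(b), linked(d), linked(e), on(f), ready(b,b), ready(c,c), ready(d,c), ready(e,b), ready(e,e), ready(f,c)}
4. step(c,f)  →  {at(b,b), at(c,c), at(e,e), at(f,c), clear(b), linked(d), linked(e), ready(b,b), ready(c,c), ready(c,f), ready(d,c), ready(e,b), ready(e,e), ready(f,c)}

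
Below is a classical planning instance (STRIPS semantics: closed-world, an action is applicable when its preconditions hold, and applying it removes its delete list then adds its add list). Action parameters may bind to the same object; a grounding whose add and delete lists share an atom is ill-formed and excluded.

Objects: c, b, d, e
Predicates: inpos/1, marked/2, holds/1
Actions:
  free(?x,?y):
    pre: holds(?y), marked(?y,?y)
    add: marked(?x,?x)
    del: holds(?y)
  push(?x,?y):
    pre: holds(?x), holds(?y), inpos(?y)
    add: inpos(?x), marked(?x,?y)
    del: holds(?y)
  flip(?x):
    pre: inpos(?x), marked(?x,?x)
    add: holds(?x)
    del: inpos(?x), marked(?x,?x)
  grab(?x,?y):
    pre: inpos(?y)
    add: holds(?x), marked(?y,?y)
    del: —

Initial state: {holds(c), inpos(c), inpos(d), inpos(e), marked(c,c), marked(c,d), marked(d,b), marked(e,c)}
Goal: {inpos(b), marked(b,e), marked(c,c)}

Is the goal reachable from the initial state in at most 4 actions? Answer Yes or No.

1. grab(b,c)  →  {holds(b), holds(c), inpos(c), inpos(d), inpos(e), marked(c,c), marked(c,d), marked(d,b), marked(e,c)}
2. grab(e,c)  →  {holds(b), holds(c), holds(e), inpos(c), inpos(d), inpos(e), marked(c,c), marked(c,d), marked(d,b), marked(e,c)}
3. push(b,e)  →  {holds(b), holds(c), inpos(b), inpos(c), inpos(d), inpos(e), marked(b,e), marked(c,c), marked(c,d), marked(d,b), marked(e,c)}
optimal plan length = 3; 3 ≤ 4

Yes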